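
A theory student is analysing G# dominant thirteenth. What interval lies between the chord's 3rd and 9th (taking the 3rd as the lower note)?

minor seventh

The chord tones of G#13 (G# dominant thirteenth) are G#-B#-D#-F#-A#-E#.
The 3rd is B# and the 9th is A#.
From B# to A#: 10 semitones over a seventh = minor.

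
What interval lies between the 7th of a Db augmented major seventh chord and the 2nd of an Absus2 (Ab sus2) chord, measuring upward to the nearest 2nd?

Db augmented major seventh has C as its 7th, and Absus2 (Ab sus2) has Bb as its 2nd.
7 letter names make it a seventh; at 10 semitones (a half step narrower than major) the quality is minor.

minor seventh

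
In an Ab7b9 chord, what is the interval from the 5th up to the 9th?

The chord tones of Ab7b9 are Ab, C, Eb, Gb, Bbb.
That puts Eb below Bbb.
5 letter names make it a fifth; at 6 semitones (a half step narrower than perfect) the quality is diminished.

d5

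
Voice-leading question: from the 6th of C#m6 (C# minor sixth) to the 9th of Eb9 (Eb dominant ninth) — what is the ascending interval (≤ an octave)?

The 6th of C#m6 (C# minor sixth) is A#; the 9th of Eb9 (Eb dominant ninth) is F.
From A# to F: 7 semitones over a sixth = diminished.

diminished sixth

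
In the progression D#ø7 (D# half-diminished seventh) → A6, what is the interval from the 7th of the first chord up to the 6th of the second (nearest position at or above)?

perfect fourth

D#ø7 (D# half-diminished seventh) has C# as its 7th, and A6 has F# as its 6th.
C# up to F# spans 4 letter names and 5 semitones — a perfect fourth.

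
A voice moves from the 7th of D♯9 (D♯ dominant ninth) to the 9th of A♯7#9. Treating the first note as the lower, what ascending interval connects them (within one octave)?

D♯9 (D♯ dominant ninth) has C♯ as its 7th, and A♯7#9 has B𝄪 as its 9th.
C♯ up to B𝄪 is 12 semitones, a half step wider than a major seventh, so the interval is augmented.

augmented seventh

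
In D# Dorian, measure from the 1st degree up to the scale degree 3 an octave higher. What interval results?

D# dorian: D# E# F# G# A# B# C#.
1st degree = D#; 3rd degree (up an octave) = F#.
D# up to F# is 15 semitones, a half step narrower than a major tenth, so the interval is minor.

m10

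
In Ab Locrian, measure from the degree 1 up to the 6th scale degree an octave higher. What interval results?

Spelling Ab Locrian: Ab Bbb Cb Db Ebb Fb Gb.
So we need the interval from Ab up to Fb.
Ab up to Fb is 20 semitones, a half step narrower than a major thirteenth, so the interval is minor.

minor thirteenth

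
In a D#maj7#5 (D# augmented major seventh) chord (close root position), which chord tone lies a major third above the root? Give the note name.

F##

Spelling the chord: D# F## A## C##.
The root is D#. A major third above D# is F##.
F## is the chord's 3rd.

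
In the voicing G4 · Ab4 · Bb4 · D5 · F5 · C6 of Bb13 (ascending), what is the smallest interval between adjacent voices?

minor second

Adjacent intervals: G4→Ab4 = minor second; Ab4→Bb4 = major second; Bb4→D5 = major third; D5→F5 = minor third; F5→C6 = perfect fifth.
The smallest is G4 to Ab4, a minor second (1 semitone).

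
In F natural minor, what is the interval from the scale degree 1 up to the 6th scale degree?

minor 6th

Spelling F natural minor: F G Ab Bb C Db Eb.
So we need the interval from F up to Db.
6 letter names make it a sixth; at 8 semitones (a half step narrower than major) the quality is minor.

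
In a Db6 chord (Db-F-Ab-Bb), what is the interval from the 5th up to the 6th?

major second

5th = Ab; 6th = Bb.
Counting 2 letters and 2 half steps from Ab gives a major second.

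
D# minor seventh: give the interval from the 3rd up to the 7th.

perfect 5th

The chord tones of D#-7 are D# F# A# C#.
3rd = F#; 7th = C#.
F# up to C# spans 5 letter names and 7 semitones — a perfect fifth.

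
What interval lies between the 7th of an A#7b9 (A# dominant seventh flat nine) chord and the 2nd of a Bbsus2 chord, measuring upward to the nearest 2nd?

diminished 4th

The 7th of A#7b9 (A# dominant seventh flat nine) is G#; the 2nd of Bbsus2 is C.
G# up to C is 4 semitones, a half step narrower than a perfect fourth, so the interval is diminished.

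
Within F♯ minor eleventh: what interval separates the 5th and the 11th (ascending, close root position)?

minor 7th

Spelling the chord: F♯-A-C♯-E-G♯-B.
So we need the interval from C♯ up to B.
7 letter names make it a seventh; at 10 semitones (a half step narrower than major) the quality is minor.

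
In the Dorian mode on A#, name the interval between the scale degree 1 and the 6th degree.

Spelling the Dorian mode on A#: A# B# C# D# E# F## G#.
The scale degree 1 is A# and the 6th degree is F##.
Counting 6 letters and 9 half steps from A# gives a major sixth.

major sixth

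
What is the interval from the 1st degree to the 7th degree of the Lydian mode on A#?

major 7th

Spelling the Lydian mode on A#: A# B# C## D## E# F## G##.
The 1st degree is A# and the 7th scale degree is G##.
A# up to G## spans 7 letter names and 11 semitones — a major seventh.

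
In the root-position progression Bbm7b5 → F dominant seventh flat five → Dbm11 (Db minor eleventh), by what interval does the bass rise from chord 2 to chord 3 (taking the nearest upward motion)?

minor 6th

The roots are F and Db.
6 letter names make it a sixth; at 8 semitones (a half step narrower than major) the quality is minor.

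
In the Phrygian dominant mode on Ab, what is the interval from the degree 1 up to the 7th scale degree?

m7

The scale runs Ab Bbb C Db Eb Fb Gb.
That puts Ab below Gb.
From Ab to Gb: 10 semitones over a seventh = minor.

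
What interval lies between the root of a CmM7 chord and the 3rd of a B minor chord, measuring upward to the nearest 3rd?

M2

The root of CmM7 is C; the 3rd of B minor is D.
Counting 2 letters and 2 half steps from C gives a major second.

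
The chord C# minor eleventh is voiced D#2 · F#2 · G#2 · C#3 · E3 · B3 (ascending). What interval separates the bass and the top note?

m13

The outer voices are D#2 and B3.
D# up to B is 20 semitones, a half step narrower than a major thirteenth, so the interval is minor.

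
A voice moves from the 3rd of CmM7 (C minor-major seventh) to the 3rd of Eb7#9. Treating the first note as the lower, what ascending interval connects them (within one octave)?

CmM7 (C minor-major seventh) has Eb as its 3rd, and Eb7#9 has G as its 3rd.
From Eb to G is 4 semitones, exactly the major third.

major third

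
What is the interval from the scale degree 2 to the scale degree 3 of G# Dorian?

The scale runs G# A# B C# D# E# F#.
So we need the interval from A# up to B.
From A# to B: 1 semitone over a second = minor.

minor second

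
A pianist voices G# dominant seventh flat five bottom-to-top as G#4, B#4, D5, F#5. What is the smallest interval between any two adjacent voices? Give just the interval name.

diminished third

Adjacent intervals: G#4→B#4 = major third; B#4→D5 = diminished third; D5→F#5 = major third.
The smallest is B#4 to D5, a diminished third (2 semitones).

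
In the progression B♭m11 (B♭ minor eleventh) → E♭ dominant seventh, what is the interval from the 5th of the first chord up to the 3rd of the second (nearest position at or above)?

The 5th of B♭m11 (B♭ minor eleventh) is F; the 3rd of E♭ dominant seventh is G.
From F to G is 2 semitones, exactly the major second.

major 2nd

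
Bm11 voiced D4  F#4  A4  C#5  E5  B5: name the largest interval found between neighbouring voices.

perfect fifth

Adjacent intervals: D4→F#4 = major third; F#4→A4 = minor third; A4→C#5 = major third; C#5→E5 = minor third; E5→B5 = perfect fifth.
The largest is E5 to B5, a perfect fifth (7 semitones).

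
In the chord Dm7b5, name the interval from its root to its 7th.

minor seventh

Spelling the chord: D F Ab C.
Root = D; 7th = C.
From D to C: 10 semitones over a seventh = minor.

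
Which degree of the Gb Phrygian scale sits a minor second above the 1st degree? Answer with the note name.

The scale is Gb Abb Bbb Cb Db Ebb Fb.
The 1st degree is Gb; a minor second above that is Abb — scale degree 2.

Abb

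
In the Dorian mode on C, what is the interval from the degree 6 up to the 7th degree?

The scale runs C D Eb F G A Bb.
So we need the interval from A up to Bb.
A up to Bb is 1 semitone, a half step narrower than a major second, so the interval is minor.

minor 2nd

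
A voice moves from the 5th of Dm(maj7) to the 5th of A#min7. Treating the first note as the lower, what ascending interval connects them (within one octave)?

A5

Dm(maj7) has A as its 5th, and A#min7 has E# as its 5th.
A up to E# is 8 semitones, a half step wider than a perfect fifth, so the interval is augmented.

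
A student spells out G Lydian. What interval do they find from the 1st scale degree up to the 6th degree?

M6

G lydian: G A B C# D E F#.
So we need the interval from G up to E.
From G to E is 9 semitones, exactly the major sixth.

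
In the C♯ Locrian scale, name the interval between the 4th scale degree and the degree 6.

The scale runs C♯ D E F♯ G A B.
The 4th scale degree is F♯ and the 6th scale degree is A.
From F♯ to A: 3 semitones over a third = minor.

minor third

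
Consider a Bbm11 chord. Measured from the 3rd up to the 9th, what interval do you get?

Spelling the chord: Bb-Db-F-Ab-C-Eb.
That puts Db below C.
From Db to C is 11 semitones, exactly the major seventh.

major 7th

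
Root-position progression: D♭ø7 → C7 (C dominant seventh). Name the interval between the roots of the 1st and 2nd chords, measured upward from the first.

The roots are D♭ and C.
D♭ up to C spans 7 letter names and 11 semitones — a major seventh.

major seventh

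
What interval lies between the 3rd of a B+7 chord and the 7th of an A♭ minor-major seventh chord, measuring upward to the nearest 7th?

diminished 4th

The 3rd of B+7 is D♯; the 7th of A♭ minor-major seventh is G.
4 letter names make it a fourth; at 4 semitones (a half step narrower than perfect) the quality is diminished.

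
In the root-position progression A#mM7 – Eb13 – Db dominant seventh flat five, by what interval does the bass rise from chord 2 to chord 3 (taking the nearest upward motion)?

The roots are Eb and Db.
From Eb to Db: 10 semitones over a seventh = minor.

minor seventh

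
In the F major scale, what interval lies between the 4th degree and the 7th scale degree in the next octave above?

F major: F G A Bb C D E.
4th degree = Bb; degree 7 (up an octave) = E.
Bb up to E is 18 semitones, a half step wider than a perfect eleventh, so the interval is augmented.

augmented eleventh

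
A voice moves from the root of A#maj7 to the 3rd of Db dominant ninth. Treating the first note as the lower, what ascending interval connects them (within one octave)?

diminished sixth

The root of A#maj7 is A#; the 3rd of Db dominant ninth is F.
From A# to F: 7 semitones over a sixth = diminished.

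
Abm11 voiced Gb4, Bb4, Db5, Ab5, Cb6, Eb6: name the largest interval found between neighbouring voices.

Adjacent intervals: Gb4→Bb4 = major third; Bb4→Db5 = minor third; Db5→Ab5 = perfect fifth; Ab5→Cb6 = minor third; Cb6→Eb6 = major third.
The largest is Db5 to Ab5, a perfect fifth (7 semitones).

perfect 5th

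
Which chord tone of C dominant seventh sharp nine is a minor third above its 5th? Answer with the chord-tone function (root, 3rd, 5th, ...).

7th

C7#9: C, E, G, Bb, D#.
The 5th is G. A minor third above G is Bb.
Bb is the chord's 7th.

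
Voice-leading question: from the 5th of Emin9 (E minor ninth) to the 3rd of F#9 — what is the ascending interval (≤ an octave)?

major 7th

Emin9 (E minor ninth) has B as its 5th, and F#9 has A# as its 3rd.
From B to A# is 11 semitones, exactly the major seventh.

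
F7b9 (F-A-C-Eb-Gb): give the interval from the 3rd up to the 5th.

minor 3rd

The 3rd is A and the 5th is C.
From A to C: 3 semitones over a third = minor.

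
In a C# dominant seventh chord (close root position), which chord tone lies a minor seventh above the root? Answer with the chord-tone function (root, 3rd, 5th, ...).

Spelling the chord: C#-E#-G#-B.
The root is C#. A minor seventh above C# is B.
B is the chord's 7th.

7th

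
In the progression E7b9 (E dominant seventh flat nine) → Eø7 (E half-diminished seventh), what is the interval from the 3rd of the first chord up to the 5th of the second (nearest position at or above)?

diminished 3rd

The 3rd of E7b9 (E dominant seventh flat nine) is G♯; the 5th of Eø7 (E half-diminished seventh) is B♭.
G♯ up to B♭ is 2 semitones, a whole step narrower than a major third, so the interval is diminished.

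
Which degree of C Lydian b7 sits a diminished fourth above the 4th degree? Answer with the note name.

Bb

The scale is C D E F# G A Bb.
The 4th degree is F#; a diminished fourth above that is Bb — scale degree 7.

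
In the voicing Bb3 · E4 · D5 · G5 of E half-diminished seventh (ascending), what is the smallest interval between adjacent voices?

perfect fourth

Adjacent intervals: Bb3→E4 = augmented fourth; E4→D5 = minor seventh; D5→G5 = perfect fourth.
The smallest is D5 to G5, a perfect fourth (5 semitones).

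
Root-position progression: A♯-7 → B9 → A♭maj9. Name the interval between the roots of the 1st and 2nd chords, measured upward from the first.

minor second

The roots are A♯ and B.
A♯ up to B is 1 semitone, a half step narrower than a major second, so the interval is minor.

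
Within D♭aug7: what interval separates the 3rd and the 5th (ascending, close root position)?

The chord tones of D♭ augmented seventh are D♭–F–A–C♭.
So we need the interval from F up to A.
Counting 3 letters and 4 half steps from F gives a major third.

M3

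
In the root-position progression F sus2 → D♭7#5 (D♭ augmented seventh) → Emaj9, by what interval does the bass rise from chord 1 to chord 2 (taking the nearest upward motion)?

minor sixth

The roots are F and D♭.
F up to D♭ is 8 semitones, a half step narrower than a major sixth, so the interval is minor.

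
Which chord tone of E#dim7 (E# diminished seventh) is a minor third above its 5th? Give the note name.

E#dim7: E#, G#, B, D.
The 5th is B. A minor third above B is D.
D is the chord's 7th.

D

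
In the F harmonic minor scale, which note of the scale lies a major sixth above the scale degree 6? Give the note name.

Bb

The scale is F G Ab Bb C Db E.
The scale degree 6 is Db; a major sixth above that is Bb — scale degree 4.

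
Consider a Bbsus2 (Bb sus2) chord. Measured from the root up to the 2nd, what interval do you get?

M2

Spelling the chord: Bb C F.
The root is Bb and the 2nd is C.
Counting 2 letters and 2 half steps from Bb gives a major second.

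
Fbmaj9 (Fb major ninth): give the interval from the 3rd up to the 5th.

minor third

The chord tones of Fb major ninth are Fb-Ab-Cb-Eb-Gb.
The 3rd is Ab and the 5th is Cb.
3 letter names make it a third; at 3 semitones (a half step narrower than major) the quality is minor.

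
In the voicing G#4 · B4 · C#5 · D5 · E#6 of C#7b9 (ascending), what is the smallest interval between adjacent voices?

Adjacent intervals: G#4→B4 = minor third; B4→C#5 = major second; C#5→D5 = minor second; D5→E#6 = augmented ninth.
The smallest is C#5 to D5, a minor second (1 semitone).

minor 2nd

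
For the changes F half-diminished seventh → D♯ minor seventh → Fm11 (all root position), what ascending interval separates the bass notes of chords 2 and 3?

diminished 3rd

The roots are D♯ and F.
3 letter names make it a third; at 2 semitones (a whole step narrower than major) the quality is diminished.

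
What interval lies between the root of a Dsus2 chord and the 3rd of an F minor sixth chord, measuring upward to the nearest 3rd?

diminished 5th

Dsus2 has D as its root, and F minor sixth has A♭ as its 3rd.
5 letter names make it a fifth; at 6 semitones (a half step narrower than perfect) the quality is diminished.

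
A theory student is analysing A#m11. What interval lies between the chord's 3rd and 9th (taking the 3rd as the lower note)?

major seventh

A#m11 (A# minor eleventh) is spelled A#–C#–E#–G#–B#–D#.
3rd = C#; 9th = B#.
Counting 7 letters and 11 half steps from C# gives a major seventh.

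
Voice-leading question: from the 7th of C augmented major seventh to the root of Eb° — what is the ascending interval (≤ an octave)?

C augmented major seventh has B as its 7th, and Eb° has Eb as its root.
B up to Eb is 4 semitones, a half step narrower than a perfect fourth, so the interval is diminished.

diminished fourth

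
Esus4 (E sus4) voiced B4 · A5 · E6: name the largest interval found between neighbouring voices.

Adjacent intervals: B4→A5 = minor seventh; A5→E6 = perfect fifth.
The largest is B4 to A5, a minor seventh (10 semitones).

minor seventh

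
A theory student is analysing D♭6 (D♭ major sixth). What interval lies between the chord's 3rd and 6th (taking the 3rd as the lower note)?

perfect fourth

D♭6 (D♭ major sixth) is spelled D♭-F-A♭-B♭.
That puts F below B♭.
Counting 4 letters and 5 half steps from F gives a perfect fourth.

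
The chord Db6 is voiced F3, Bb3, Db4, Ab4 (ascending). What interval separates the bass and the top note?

minor 10th

The outer voices are F3 and Ab4.
10 letter names make it a tenth; at 15 semitones (a half step narrower than major) the quality is minor.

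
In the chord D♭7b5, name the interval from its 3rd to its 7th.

diminished fifth

Spelling the chord: D♭ F A𝄫 C♭.
That puts F below C♭.
5 letter names make it a fifth; at 6 semitones (a half step narrower than perfect) the quality is diminished.
That tritone between 3rd and 7th is what gives the dominant seventh its pull toward resolution.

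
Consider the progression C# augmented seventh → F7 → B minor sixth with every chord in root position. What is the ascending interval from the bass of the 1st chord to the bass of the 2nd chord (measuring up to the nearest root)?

The roots are C# and F.
From C# to F: 4 semitones over a fourth = diminished.

diminished fourth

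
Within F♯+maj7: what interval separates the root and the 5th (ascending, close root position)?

A5

Spelling the chord: F♯–A♯–C𝄪–E♯.
That puts F♯ below C𝄪.
5 letter names make it a fifth; at 8 semitones (a half step wider than perfect) the quality is augmented.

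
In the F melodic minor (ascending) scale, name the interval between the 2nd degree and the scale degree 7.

F melodic minor: F G A♭ B♭ C D E.
2nd degree = G; 7th scale degree = E.
G up to E spans 6 letter names and 9 semitones — a major sixth.

major sixth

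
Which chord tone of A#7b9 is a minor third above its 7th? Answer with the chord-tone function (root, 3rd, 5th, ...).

A#7b9 is spelled A# C## E# G# B.
The 7th is G#. A minor third above G# is B.
B is the chord's 9th.

9th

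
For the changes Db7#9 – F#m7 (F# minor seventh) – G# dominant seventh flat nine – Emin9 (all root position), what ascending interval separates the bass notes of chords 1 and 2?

augmented third

The roots are Db and F#.
From Db to F#: 5 semitones over a third = augmented.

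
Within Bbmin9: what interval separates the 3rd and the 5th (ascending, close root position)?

major 3rd

Spelling the chord: Bb Db F Ab C.
That puts Db below F.
Db up to F spans 3 letter names and 4 semitones — a major third.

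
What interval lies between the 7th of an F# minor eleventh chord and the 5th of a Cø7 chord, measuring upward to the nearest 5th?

diminished third

The 7th of F# minor eleventh is E; the 5th of Cø7 is Gb.
3 letter names make it a third; at 2 semitones (a whole step narrower than major) the quality is diminished.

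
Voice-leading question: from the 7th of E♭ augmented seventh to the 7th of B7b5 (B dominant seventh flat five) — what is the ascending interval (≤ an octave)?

augmented fifth

The 7th of E♭ augmented seventh is D♭; the 7th of B7b5 (B dominant seventh flat five) is A.
5 letter names make it a fifth; at 8 semitones (a half step wider than perfect) the quality is augmented.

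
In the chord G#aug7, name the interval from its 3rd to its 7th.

The chord tones of G#+7 (G# augmented seventh) are G#-B#-D##-F#.
The 3rd is B# and the 7th is F#.
B# up to F# is 6 semitones, a half step narrower than a perfect fifth, so the interval is diminished.
That tritone between 3rd and 7th is what gives the dominant seventh its pull toward resolution.

diminished fifth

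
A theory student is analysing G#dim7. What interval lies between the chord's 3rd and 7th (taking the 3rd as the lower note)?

diminished 5th

G#°7: G#–B–D–F.
That puts B below F.
5 letter names make it a fifth; at 6 semitones (a half step narrower than perfect) the quality is diminished.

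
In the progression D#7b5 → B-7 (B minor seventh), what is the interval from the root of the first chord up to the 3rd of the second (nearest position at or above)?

D#7b5 has D# as its root, and B-7 (B minor seventh) has D as its 3rd.
8 letter names make it an octave; at 11 semitones (a half step narrower than perfect) the quality is diminished.

d8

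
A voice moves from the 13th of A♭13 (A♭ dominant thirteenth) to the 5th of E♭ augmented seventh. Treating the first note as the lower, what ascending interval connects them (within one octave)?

augmented 4th

A♭13 (A♭ dominant thirteenth) has F as its 13th, and E♭ augmented seventh has B as its 5th.
F up to B is 6 semitones, a half step wider than a perfect fourth, so the interval is augmented.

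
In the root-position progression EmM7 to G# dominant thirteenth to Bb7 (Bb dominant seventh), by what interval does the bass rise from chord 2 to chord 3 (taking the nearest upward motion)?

The roots are G# and Bb.
From G# to Bb: 2 semitones over a third = diminished.

diminished third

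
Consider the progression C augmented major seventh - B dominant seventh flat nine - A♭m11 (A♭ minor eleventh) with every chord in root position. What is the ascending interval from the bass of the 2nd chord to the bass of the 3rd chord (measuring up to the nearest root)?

The roots are B and A♭.
B up to A♭ is 9 semitones, a whole step narrower than a major seventh, so the interval is diminished.

diminished seventh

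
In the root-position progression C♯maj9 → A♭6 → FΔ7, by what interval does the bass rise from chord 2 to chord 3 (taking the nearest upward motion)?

The roots are A♭ and F.
A♭ up to F spans 6 letter names and 9 semitones — a major sixth.

major sixth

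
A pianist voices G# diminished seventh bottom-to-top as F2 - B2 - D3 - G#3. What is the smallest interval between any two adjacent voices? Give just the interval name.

minor third

Adjacent intervals: F2→B2 = augmented fourth; B2→D3 = minor third; D3→G#3 = augmented fourth.
The smallest is B2 to D3, a minor third (3 semitones).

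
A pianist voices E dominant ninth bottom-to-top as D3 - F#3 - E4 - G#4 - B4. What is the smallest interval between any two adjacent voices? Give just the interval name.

minor third

Adjacent intervals: D3→F#3 = major third; F#3→E4 = minor seventh; E4→G#4 = major third; G#4→B4 = minor third.
The smallest is G#4 to B4, a minor third (3 semitones).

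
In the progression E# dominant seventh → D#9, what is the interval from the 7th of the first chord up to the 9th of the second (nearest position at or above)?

The 7th of E# dominant seventh is D#; the 9th of D#9 is E#.
Counting 2 letters and 2 half steps from D# gives a major second.

major second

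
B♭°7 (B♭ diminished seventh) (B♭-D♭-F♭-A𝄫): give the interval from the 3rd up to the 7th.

diminished fifth

So we need the interval from D♭ up to A𝄫.
D♭ up to A𝄫 is 6 semitones, a half step narrower than a perfect fifth, so the interval is diminished.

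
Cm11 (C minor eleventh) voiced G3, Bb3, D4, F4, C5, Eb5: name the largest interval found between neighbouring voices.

Adjacent intervals: G3→Bb3 = minor third; Bb3→D4 = major third; D4→F4 = minor third; F4→C5 = perfect fifth; C5→Eb5 = minor third.
The largest is F4 to C5, a perfect fifth (7 semitones).

P5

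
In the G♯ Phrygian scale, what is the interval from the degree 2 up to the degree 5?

G♯ phrygian: G♯ A B C♯ D♯ E F♯.
Degree 2 = A; 5th scale degree = D♯.
4 letter names make it a fourth; at 6 semitones (a half step wider than perfect) the quality is augmented.

A4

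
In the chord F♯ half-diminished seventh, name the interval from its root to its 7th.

minor seventh

The chord tones of F♯m7b5 (F♯ half-diminished seventh) are F♯ A C E.
So we need the interval from F♯ up to E.
From F♯ to E: 10 semitones over a seventh = minor.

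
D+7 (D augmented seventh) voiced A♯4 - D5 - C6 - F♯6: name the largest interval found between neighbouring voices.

minor 7th

Adjacent intervals: A♯4→D5 = diminished fourth; D5→C6 = minor seventh; C6→F♯6 = augmented fourth.
The largest is D5 to C6, a minor seventh (10 semitones).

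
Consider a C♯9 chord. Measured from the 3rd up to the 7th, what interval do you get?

C♯9 is spelled C♯-E♯-G♯-B-D♯.
That puts E♯ below B.
From E♯ to B: 6 semitones over a fifth = diminished.
This 3–7 tritone is the characteristic tension at the heart of the dominant sound.

diminished fifth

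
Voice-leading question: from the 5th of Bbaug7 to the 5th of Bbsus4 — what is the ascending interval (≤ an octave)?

diminished octave

The 5th of Bbaug7 is F#; the 5th of Bbsus4 is F.
F# up to F is 11 semitones, a half step narrower than a perfect octave, so the interval is diminished.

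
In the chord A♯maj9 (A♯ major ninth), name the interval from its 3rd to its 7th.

A♯maj9 (A♯ major ninth) is spelled A♯ C𝄪 E♯ G𝄪 B♯.
That puts C𝄪 below G𝄪.
Counting 5 letters and 7 half steps from C𝄪 gives a perfect fifth.

perfect 5th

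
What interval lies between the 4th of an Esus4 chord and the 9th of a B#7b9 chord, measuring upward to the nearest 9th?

The 4th of Esus4 is A; the 9th of B#7b9 is C#.
Counting 3 letters and 4 half steps from A gives a major third.

major third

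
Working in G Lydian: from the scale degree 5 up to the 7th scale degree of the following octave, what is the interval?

major 10th

The scale runs G A B C# D E F#.
That puts D below F#.
From D to F# is 16 semitones, exactly the major tenth.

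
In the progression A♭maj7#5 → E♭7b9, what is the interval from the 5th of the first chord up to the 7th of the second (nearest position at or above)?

diminished seventh

A♭maj7#5 has E as its 5th, and E♭7b9 has D♭ as its 7th.
From E to D♭: 9 semitones over a seventh = diminished.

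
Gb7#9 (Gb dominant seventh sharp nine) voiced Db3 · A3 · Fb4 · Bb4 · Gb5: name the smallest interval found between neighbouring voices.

Adjacent intervals: Db3→A3 = augmented fifth; A3→Fb4 = diminished sixth; Fb4→Bb4 = augmented fourth; Bb4→Gb5 = minor sixth.
The smallest is Fb4 to Bb4, an augmented fourth (6 semitones).

augmented fourth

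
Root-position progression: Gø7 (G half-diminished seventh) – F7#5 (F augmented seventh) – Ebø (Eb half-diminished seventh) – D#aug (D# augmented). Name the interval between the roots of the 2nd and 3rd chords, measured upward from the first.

The roots are F and Eb.
7 letter names make it a seventh; at 10 semitones (a half step narrower than major) the quality is minor.

m7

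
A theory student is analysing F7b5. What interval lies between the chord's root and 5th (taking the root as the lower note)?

d5

F7b5 is spelled F-A-C♭-E♭.
That puts F below C♭.
From F to C♭: 6 semitones over a fifth = diminished.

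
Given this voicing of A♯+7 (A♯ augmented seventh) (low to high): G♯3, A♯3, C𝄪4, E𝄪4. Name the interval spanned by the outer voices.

The outer voices are G♯3 and E𝄪4.
G♯ up to E𝄪 is 10 semitones, a half step wider than a major sixth, so the interval is augmented.

augmented sixth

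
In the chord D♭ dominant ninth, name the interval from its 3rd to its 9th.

Spelling the chord: D♭ F A♭ C♭ E♭.
The 3rd is F and the 9th is E♭.
7 letter names make it a seventh; at 10 semitones (a half step narrower than major) the quality is minor.

minor seventh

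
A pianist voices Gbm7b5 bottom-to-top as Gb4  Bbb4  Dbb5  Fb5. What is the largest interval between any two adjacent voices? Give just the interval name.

major 3rd

Adjacent intervals: Gb4→Bbb4 = minor third; Bbb4→Dbb5 = minor third; Dbb5→Fb5 = major third.
The largest is Dbb5 to Fb5, a major third (4 semitones).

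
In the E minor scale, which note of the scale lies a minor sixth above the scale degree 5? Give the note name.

The scale is E F# G A B C D.
The scale degree 5 is B; a minor sixth above that is G — scale degree 3.

G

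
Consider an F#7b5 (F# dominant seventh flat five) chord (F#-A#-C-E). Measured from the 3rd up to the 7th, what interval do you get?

diminished 5th

The 3rd is A# and the 7th is E.
A# up to E is 6 semitones, a half step narrower than a perfect fifth, so the interval is diminished.
That tritone between 3rd and 7th is what gives the dominant seventh its pull toward resolution.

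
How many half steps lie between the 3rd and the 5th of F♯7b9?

F♯7b9 is spelled F♯–A♯–C♯–E–G.
A♯ to C♯ is a minor third: 3 semitones.

3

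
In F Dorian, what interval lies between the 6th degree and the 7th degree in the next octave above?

minor ninth

Spelling F Dorian: F G A♭ B♭ C D E♭.
So we need the interval from D up to E♭.
D up to E♭ is 13 semitones, a half step narrower than a major ninth, so the interval is minor.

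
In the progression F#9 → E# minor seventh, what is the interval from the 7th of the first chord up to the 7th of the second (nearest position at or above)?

M7

The 7th of F#9 is E; the 7th of E# minor seventh is D#.
Counting 7 letters and 11 half steps from E gives a major seventh.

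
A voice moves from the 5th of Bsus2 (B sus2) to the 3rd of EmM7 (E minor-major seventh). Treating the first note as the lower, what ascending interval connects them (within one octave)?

minor second

The 5th of Bsus2 (B sus2) is F#; the 3rd of EmM7 (E minor-major seventh) is G.
F# up to G is 1 semitone, a half step narrower than a major second, so the interval is minor.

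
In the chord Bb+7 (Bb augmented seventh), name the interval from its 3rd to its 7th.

Bbaug7 is spelled Bb-D-F#-Ab.
That puts D below Ab.
5 letter names make it a fifth; at 6 semitones (a half step narrower than perfect) the quality is diminished.
This 3–7 tritone is the characteristic tension at the heart of the dominant sound.

diminished fifth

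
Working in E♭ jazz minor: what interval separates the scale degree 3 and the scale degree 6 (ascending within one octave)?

Spelling E♭ jazz minor: E♭ F G♭ A♭ B♭ C D.
The scale degree 3 is G♭ and the 6th degree is C.
From G♭ to C: 6 semitones over a fourth = augmented.

augmented fourth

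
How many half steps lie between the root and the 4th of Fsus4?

Fsus4: F-Bb-C.
F to Bb is a perfect fourth: 5 semitones.

5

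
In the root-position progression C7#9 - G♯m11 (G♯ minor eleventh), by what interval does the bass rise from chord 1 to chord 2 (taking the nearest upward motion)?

A5

The roots are C and G♯.
C up to G♯ is 8 semitones, a half step wider than a perfect fifth, so the interval is augmented.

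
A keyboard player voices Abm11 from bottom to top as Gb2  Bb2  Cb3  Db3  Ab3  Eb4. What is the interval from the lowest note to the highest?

The outer voices are Gb2 and Eb4.
Gb up to Eb spans 13 letter names and 21 semitones — a major thirteenth.

major thirteenth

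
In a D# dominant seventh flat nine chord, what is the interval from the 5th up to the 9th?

Spelling the chord: D# F## A# C# E.
So we need the interval from A# up to E.
5 letter names make it a fifth; at 6 semitones (a half step narrower than perfect) the quality is diminished.

diminished fifth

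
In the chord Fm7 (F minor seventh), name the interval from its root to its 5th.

F-7: F Ab C Eb.
The root is F and the 5th is C.
F up to C spans 5 letter names and 7 semitones — a perfect fifth.

perfect fifth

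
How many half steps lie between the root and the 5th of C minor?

7

Cm (C minor): C Eb G.
C to G is a perfect fifth: 7 semitones.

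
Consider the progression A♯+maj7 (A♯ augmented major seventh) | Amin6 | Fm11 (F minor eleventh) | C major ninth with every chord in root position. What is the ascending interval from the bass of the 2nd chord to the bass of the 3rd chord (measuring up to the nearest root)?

minor 6th

The roots are A and F.
6 letter names make it a sixth; at 8 semitones (a half step narrower than major) the quality is minor.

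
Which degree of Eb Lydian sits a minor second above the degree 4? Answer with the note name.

The scale is Eb F G A Bb C D.
The degree 4 is A; a minor second above that is Bb — scale degree 5.

Bb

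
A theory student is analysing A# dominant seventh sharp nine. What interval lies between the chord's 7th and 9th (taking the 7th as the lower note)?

Spelling the chord: A#-C##-E#-G#-B##.
The 7th is G# and the 9th is B##.
G# up to B## is 5 semitones, a half step wider than a major third, so the interval is augmented.

augmented 3rd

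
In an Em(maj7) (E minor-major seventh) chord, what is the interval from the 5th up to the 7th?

Em(maj7): E–G–B–D#.
So we need the interval from B up to D#.
Counting 3 letters and 4 half steps from B gives a major third.

major third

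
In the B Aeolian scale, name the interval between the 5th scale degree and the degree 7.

The scale runs B C# D E F# G A.
5th scale degree = F#; scale degree 7 = A.
From F# to A: 3 semitones over a third = minor.

minor third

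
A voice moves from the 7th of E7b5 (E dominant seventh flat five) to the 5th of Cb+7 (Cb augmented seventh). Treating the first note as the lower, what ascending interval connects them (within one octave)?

P4

E7b5 (E dominant seventh flat five) has D as its 7th, and Cb+7 (Cb augmented seventh) has G as its 5th.
From D to G is 5 semitones, exactly the perfect fourth.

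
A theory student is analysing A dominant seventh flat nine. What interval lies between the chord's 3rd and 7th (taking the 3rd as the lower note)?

Spelling the chord: A–C#–E–G–Bb.
3rd = C#; 7th = G.
5 letter names make it a fifth; at 6 semitones (a half step narrower than perfect) the quality is diminished.
This 3–7 tritone is the characteristic tension at the heart of the dominant sound.

diminished fifth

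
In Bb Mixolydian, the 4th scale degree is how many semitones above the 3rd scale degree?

The scale is Bb C D Eb F G Ab.
D up to Eb is a minor second — 1 semitone.

1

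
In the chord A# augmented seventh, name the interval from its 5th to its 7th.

diminished third

The chord tones of A# augmented seventh are A# C## E## G#.
5th = E##; 7th = G#.
3 letter names make it a third; at 2 semitones (a whole step narrower than major) the quality is diminished.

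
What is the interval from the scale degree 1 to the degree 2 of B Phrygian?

The scale runs B C D E F♯ G A.
The scale degree 1 is B and the 2nd scale degree is C.
From B to C: 1 semitone over a second = minor.

minor 2nd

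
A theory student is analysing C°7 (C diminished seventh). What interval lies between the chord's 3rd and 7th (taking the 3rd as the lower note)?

diminished fifth

Spelling the chord: C E♭ G♭ B𝄫.
So we need the interval from E♭ up to B𝄫.
E♭ up to B𝄫 is 6 semitones, a half step narrower than a perfect fifth, so the interval is diminished.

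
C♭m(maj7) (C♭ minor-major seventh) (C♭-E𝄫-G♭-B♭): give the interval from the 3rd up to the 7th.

So we need the interval from E𝄫 up to B♭.
E𝄫 up to B♭ is 8 semitones, a half step wider than a perfect fifth, so the interval is augmented.

augmented 5th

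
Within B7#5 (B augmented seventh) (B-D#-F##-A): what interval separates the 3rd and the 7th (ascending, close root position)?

The 3rd is D# and the 7th is A.
D# up to A is 6 semitones, a half step narrower than a perfect fifth, so the interval is diminished.

diminished fifth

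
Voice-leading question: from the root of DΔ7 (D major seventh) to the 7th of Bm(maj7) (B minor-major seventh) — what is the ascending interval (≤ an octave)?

The root of DΔ7 (D major seventh) is D; the 7th of Bm(maj7) (B minor-major seventh) is A#.
D up to A# is 8 semitones, a half step wider than a perfect fifth, so the interval is augmented.

augmented fifth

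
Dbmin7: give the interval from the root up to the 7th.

Spelling the chord: Db, Fb, Ab, Cb.
Root = Db; 7th = Cb.
From Db to Cb: 10 semitones over a seventh = minor.

m7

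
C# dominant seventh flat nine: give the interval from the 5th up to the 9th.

diminished fifth

C# dominant seventh flat nine: C#, E#, G#, B, D.
So we need the interval from G# up to D.
From G# to D: 6 semitones over a fifth = diminished.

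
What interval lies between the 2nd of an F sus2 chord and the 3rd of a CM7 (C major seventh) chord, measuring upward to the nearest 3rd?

F sus2 has G as its 2nd, and CM7 (C major seventh) has E as its 3rd.
G up to E spans 6 letter names and 9 semitones — a major sixth.

major sixth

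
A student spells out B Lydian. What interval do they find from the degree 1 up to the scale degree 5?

perfect fifth

B lydian: B C# D# E# F# G# A#.
The degree 1 is B and the scale degree 5 is F#.
B up to F# spans 5 letter names and 7 semitones — a perfect fifth.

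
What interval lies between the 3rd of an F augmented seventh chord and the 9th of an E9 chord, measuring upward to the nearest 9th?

M6

The 3rd of F augmented seventh is A; the 9th of E9 is F♯.
Counting 6 letters and 9 half steps from A gives a major sixth.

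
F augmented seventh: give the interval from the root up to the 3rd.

major third

The chord tones of Faug7 are F A C♯ E♭.
So we need the interval from F up to A.
F up to A spans 3 letter names and 4 semitones — a major third.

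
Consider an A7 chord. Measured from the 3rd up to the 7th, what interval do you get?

diminished 5th

Spelling the chord: A–C#–E–G.
3rd = C#; 7th = G.
From C# to G: 6 semitones over a fifth = diminished.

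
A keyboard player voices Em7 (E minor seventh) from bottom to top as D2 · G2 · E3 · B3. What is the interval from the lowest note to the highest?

The outer voices are D2 and B3.
From D to B is 21 semitones, exactly the major thirteenth.

major thirteenth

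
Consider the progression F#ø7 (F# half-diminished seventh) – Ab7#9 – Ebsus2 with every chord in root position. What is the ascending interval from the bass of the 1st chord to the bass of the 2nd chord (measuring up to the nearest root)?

diminished third

The roots are F# and Ab.
From F# to Ab: 2 semitones over a third = diminished.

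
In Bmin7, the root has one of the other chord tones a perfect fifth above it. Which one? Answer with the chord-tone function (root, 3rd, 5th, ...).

5th

B minor seventh: B–D–F♯–A.
The root is B. A perfect fifth above B is F♯.
F♯ is the chord's 5th.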